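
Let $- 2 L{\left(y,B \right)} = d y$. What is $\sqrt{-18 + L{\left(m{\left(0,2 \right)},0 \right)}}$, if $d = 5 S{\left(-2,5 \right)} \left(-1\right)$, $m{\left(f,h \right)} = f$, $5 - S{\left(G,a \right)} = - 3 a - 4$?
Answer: $3 i \sqrt{2} \approx 4.2426 i$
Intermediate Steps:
$S{\left(G,a \right)} = 9 + 3 a$ ($S{\left(G,a \right)} = 5 - \left(- 3 a - 4\right) = 5 - \left(-4 - 3 a\right) = 5 + \left(4 + 3 a\right) = 9 + 3 a$)
$d = -120$ ($d = 5 \left(9 + 3 \cdot 5\right) \left(-1\right) = 5 \left(9 + 15\right) \left(-1\right) = 5 \cdot 24 \left(-1\right) = 120 \left(-1\right) = -120$)
$L{\left(y,B \right)} = 60 y$ ($L{\left(y,B \right)} = - \frac{\left(-120\right) y}{2} = 60 y$)
$\sqrt{-18 + L{\left(m{\left(0,2 \right)},0 \right)}} = \sqrt{-18 + 60 \cdot 0} = \sqrt{-18 + 0} = \sqrt{-18} = 3 i \sqrt{2}$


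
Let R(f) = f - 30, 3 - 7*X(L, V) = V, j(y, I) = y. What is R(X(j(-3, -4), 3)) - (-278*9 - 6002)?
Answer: 8474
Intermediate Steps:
X(L, V) = 3/7 - V/7
R(f) = -30 + f
R(X(j(-3, -4), 3)) - (-278*9 - 6002) = (-30 + (3/7 - ⅐*3)) - (-278*9 - 6002) = (-30 + (3/7 - 3/7)) - (-2502 - 6002) = (-30 + 0) - 1*(-8504) = -30 + 8504 = 8474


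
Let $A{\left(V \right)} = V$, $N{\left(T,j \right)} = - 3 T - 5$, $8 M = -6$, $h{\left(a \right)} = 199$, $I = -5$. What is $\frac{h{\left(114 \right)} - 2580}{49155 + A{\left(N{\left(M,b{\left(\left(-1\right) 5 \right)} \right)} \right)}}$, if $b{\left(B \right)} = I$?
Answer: $- \frac{9524}{196609} \approx -0.048441$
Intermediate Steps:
$M = - \frac{3}{4}$ ($M = \frac{1}{8} \left(-6\right) = - \frac{3}{4} \approx -0.75$)
$b{\left(B \right)} = -5$
$N{\left(T,j \right)} = -5 - 3 T$
$\frac{h{\left(114 \right)} - 2580}{49155 + A{\left(N{\left(M,b{\left(\left(-1\right) 5 \right)} \right)} \right)}} = \frac{199 - 2580}{49155 - \frac{11}{4}} = - \frac{2381}{49155 + \left(-5 + \frac{9}{4}\right)} = - \frac{2381}{49155 - \frac{11}{4}} = - \frac{2381}{\frac{196609}{4}} = \left(-2381\right) \frac{4}{196609} = - \frac{9524}{196609}$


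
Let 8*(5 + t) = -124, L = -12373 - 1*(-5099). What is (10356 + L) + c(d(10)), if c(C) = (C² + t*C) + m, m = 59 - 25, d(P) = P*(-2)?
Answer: 3926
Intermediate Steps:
L = -7274 (L = -12373 + 5099 = -7274)
t = -41/2 (t = -5 + (⅛)*(-124) = -5 - 31/2 = -41/2 ≈ -20.500)
d(P) = -2*P
m = 34
c(C) = 34 + C² - 41*C/2 (c(C) = (C² - 41*C/2) + 34 = 34 + C² - 41*C/2)
(10356 + L) + c(d(10)) = (10356 - 7274) + (34 + (-2*10)² - (-41)*10) = 3082 + (34 + (-20)² - 41/2*(-20)) = 3082 + (34 + 400 + 410) = 3082 + 844 = 3926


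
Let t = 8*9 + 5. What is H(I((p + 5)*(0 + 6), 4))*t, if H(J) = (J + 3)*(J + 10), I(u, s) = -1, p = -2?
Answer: 1386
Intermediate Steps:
H(J) = (3 + J)*(10 + J)
t = 77 (t = 72 + 5 = 77)
H(I((p + 5)*(0 + 6), 4))*t = (30 + (-1)² + 13*(-1))*77 = (30 + 1 - 13)*77 = 18*77 = 1386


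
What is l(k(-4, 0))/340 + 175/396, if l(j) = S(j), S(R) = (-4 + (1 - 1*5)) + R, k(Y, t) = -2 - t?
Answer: 2777/6732 ≈ 0.41251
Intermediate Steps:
S(R) = -8 + R (S(R) = (-4 + (1 - 5)) + R = (-4 - 4) + R = -8 + R)
l(j) = -8 + j
l(k(-4, 0))/340 + 175/396 = (-8 + (-2 - 1*0))/340 + 175/396 = (-8 + (-2 + 0))*(1/340) + 175*(1/396) = (-8 - 2)*(1/340) + 175/396 = -10*1/340 + 175/396 = -1/34 + 175/396 = 2777/6732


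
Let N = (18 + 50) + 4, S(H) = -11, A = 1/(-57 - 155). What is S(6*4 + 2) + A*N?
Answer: -601/53 ≈ -11.340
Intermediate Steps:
A = -1/212 (A = 1/(-212) = -1/212 ≈ -0.0047170)
N = 72 (N = 68 + 4 = 72)
S(6*4 + 2) + A*N = -11 - 1/212*72 = -11 - 18/53 = -601/53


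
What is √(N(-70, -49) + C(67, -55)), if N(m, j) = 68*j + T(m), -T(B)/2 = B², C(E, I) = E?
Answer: I*√13065 ≈ 114.3*I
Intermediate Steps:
T(B) = -2*B²
N(m, j) = -2*m² + 68*j (N(m, j) = 68*j - 2*m² = -2*m² + 68*j)
√(N(-70, -49) + C(67, -55)) = √((-2*(-70)² + 68*(-49)) + 67) = √((-2*4900 - 3332) + 67) = √((-9800 - 3332) + 67) = √(-13132 + 67) = √(-13065) = I*√13065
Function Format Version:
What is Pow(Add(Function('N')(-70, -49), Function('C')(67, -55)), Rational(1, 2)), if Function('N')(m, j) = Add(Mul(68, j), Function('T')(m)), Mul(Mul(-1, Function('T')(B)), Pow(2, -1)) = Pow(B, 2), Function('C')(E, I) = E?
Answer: Mul(I, Pow(13065, Rational(1, 2))) ≈ Mul(114.30, I)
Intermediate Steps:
Function('T')(B) = Mul(-2, Pow(B, 2))
Function('N')(m, j) = Add(Mul(-2, Pow(m, 2)), Mul(68, j)) (Function('N')(m, j) = Add(Mul(68, j), Mul(-2, Pow(m, 2))) = Add(Mul(-2, Pow(m, 2)), Mul(68, j)))
Pow(Add(Function('N')(-70, -49), Function('C')(67, -55)), Rational(1, 2)) = Pow(Add(Add(Mul(-2, Pow(-70, 2)), Mul(68, -49)), 67), Rational(1, 2)) = Pow(Add(Add(Mul(-2, 4900), -3332), 67), Rational(1, 2)) = Pow(Add(Add(-9800, -3332), 67), Rational(1, 2)) = Pow(Add(-13132, 67), Rational(1, 2)) = Pow(-13065, Rational(1, 2)) = Mul(I, Pow(13065, Rational(1, 2)))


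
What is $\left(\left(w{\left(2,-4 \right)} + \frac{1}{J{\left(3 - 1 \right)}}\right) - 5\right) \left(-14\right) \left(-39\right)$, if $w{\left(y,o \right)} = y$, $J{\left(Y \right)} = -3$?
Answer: $-1820$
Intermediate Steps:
$\left(\left(w{\left(2,-4 \right)} + \frac{1}{J{\left(3 - 1 \right)}}\right) - 5\right) \left(-14\right) \left(-39\right) = \left(\left(2 + \frac{1}{-3}\right) - 5\right) \left(-14\right) \left(-39\right) = \left(\left(2 - \frac{1}{3}\right) - 5\right) \left(-14\right) \left(-39\right) = \left(\frac{5}{3} - 5\right) \left(-14\right) \left(-39\right) = \left(- \frac{10}{3}\right) \left(-14\right) \left(-39\right) = \frac{140}{3} \left(-39\right) = -1820$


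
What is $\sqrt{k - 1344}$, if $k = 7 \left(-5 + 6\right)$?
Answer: $i \sqrt{1337} \approx 36.565 i$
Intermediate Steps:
$k = 7$ ($k = 7 \cdot 1 = 7$)
$\sqrt{k - 1344} = \sqrt{7 - 1344} = \sqrt{-1337} = i \sqrt{1337}$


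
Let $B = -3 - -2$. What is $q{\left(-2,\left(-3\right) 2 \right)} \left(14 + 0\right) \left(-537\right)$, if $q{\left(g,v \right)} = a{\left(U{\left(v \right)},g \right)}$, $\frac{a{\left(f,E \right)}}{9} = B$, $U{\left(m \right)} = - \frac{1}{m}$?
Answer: $67662$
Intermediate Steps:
$B = -1$ ($B = -3 + 2 = -1$)
$a{\left(f,E \right)} = -9$ ($a{\left(f,E \right)} = 9 \left(-1\right) = -9$)
$q{\left(g,v \right)} = -9$
$q{\left(-2,\left(-3\right) 2 \right)} \left(14 + 0\right) \left(-537\right) = - 9 \left(14 + 0\right) \left(-537\right) = \left(-9\right) 14 \left(-537\right) = \left(-126\right) \left(-537\right) = 67662$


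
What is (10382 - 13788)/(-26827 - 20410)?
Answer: 3406/47237 ≈ 0.072104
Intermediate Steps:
(10382 - 13788)/(-26827 - 20410) = -3406/(-47237) = -3406*(-1/47237) = 3406/47237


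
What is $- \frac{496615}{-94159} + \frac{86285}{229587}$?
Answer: $\frac{122140857320}{21617682333} \approx 5.65$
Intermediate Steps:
$- \frac{496615}{-94159} + \frac{86285}{229587} = \left(-496615\right) \left(- \frac{1}{94159}\right) + 86285 \cdot \frac{1}{229587} = \frac{496615}{94159} + \frac{86285}{229587} = \frac{122140857320}{21617682333}$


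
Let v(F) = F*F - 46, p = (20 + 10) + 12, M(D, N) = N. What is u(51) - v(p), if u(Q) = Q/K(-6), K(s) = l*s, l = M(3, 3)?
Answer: -10325/6 ≈ -1720.8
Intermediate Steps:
l = 3
K(s) = 3*s
p = 42 (p = 30 + 12 = 42)
v(F) = -46 + F² (v(F) = F² - 46 = -46 + F²)
u(Q) = -Q/18 (u(Q) = Q/((3*(-6))) = Q/(-18) = Q*(-1/18) = -Q/18)
u(51) - v(p) = -1/18*51 - (-46 + 42²) = -17/6 - (-46 + 1764) = -17/6 - 1*1718 = -17/6 - 1718 = -10325/6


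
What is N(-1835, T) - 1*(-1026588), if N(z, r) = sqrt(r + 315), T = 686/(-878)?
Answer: 1026588 + sqrt(60556538)/439 ≈ 1.0266e+6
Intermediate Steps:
T = -343/439 (T = 686*(-1/878) = -343/439 ≈ -0.78132)
N(z, r) = sqrt(315 + r)
N(-1835, T) - 1*(-1026588) = sqrt(315 - 343/439) - 1*(-1026588) = sqrt(137942/439) + 1026588 = sqrt(60556538)/439 + 1026588 = 1026588 + sqrt(60556538)/439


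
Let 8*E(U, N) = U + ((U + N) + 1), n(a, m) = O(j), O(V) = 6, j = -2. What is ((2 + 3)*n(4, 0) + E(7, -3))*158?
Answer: 4977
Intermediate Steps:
n(a, m) = 6
E(U, N) = ⅛ + U/4 + N/8 (E(U, N) = (U + ((U + N) + 1))/8 = (U + ((N + U) + 1))/8 = (U + (1 + N + U))/8 = (1 + N + 2*U)/8 = ⅛ + U/4 + N/8)
((2 + 3)*n(4, 0) + E(7, -3))*158 = ((2 + 3)*6 + (⅛ + (¼)*7 + (⅛)*(-3)))*158 = (5*6 + (⅛ + 7/4 - 3/8))*158 = (30 + 3/2)*158 = (63/2)*158 = 4977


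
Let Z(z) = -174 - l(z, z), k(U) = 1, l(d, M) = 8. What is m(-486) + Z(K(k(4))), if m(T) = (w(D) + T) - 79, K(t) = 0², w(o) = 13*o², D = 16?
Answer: 2581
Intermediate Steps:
K(t) = 0
Z(z) = -182 (Z(z) = -174 - 1*8 = -174 - 8 = -182)
m(T) = 3249 + T (m(T) = (13*16² + T) - 79 = (13*256 + T) - 79 = (3328 + T) - 79 = 3249 + T)
m(-486) + Z(K(k(4))) = (3249 - 486) - 182 = 2763 - 182 = 2581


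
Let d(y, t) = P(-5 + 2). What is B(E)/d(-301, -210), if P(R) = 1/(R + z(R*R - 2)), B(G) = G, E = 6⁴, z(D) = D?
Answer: 5184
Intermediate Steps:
E = 1296
P(R) = 1/(-2 + R + R²) (P(R) = 1/(R + (R*R - 2)) = 1/(R + (R² - 2)) = 1/(R + (-2 + R²)) = 1/(-2 + R + R²))
d(y, t) = ¼ (d(y, t) = 1/(-2 + (-5 + 2) + (-5 + 2)²) = 1/(-2 - 3 + (-3)²) = 1/(-2 - 3 + 9) = 1/4 = ¼)
B(E)/d(-301, -210) = 1296/(¼) = 1296*4 = 5184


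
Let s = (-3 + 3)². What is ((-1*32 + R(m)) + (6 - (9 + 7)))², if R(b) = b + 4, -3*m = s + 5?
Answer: 14161/9 ≈ 1573.4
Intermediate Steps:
s = 0 (s = 0² = 0)
m = -5/3 (m = -(0 + 5)/3 = -⅓*5 = -5/3 ≈ -1.6667)
R(b) = 4 + b
((-1*32 + R(m)) + (6 - (9 + 7)))² = ((-1*32 + (4 - 5/3)) + (6 - (9 + 7)))² = ((-32 + 7/3) + (6 - 1*16))² = (-89/3 + (6 - 16))² = (-89/3 - 10)² = (-119/3)² = 14161/9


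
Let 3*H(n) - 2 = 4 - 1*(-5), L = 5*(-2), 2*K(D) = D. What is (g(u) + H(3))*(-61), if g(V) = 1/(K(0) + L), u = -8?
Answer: -6527/30 ≈ -217.57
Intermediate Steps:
K(D) = D/2
L = -10
H(n) = 11/3 (H(n) = 2/3 + (4 - 1*(-5))/3 = 2/3 + (4 + 5)/3 = 2/3 + (1/3)*9 = 2/3 + 3 = 11/3)
g(V) = -1/10 (g(V) = 1/((1/2)*0 - 10) = 1/(0 - 10) = 1/(-10) = -1/10)
(g(u) + H(3))*(-61) = (-1/10 + 11/3)*(-61) = (107/30)*(-61) = -6527/30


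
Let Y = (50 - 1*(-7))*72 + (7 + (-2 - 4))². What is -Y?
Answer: -4105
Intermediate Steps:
Y = 4105 (Y = (50 + 7)*72 + (7 - 6)² = 57*72 + 1² = 4104 + 1 = 4105)
-Y = -1*4105 = -4105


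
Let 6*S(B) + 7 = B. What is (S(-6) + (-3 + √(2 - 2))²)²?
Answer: 1681/36 ≈ 46.694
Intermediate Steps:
S(B) = -7/6 + B/6
(S(-6) + (-3 + √(2 - 2))²)² = ((-7/6 + (⅙)*(-6)) + (-3 + √(2 - 2))²)² = ((-7/6 - 1) + (-3 + √0)²)² = (-13/6 + (-3 + 0)²)² = (-13/6 + (-3)²)² = (-13/6 + 9)² = (41/6)² = 1681/36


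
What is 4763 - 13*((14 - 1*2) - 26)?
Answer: 4945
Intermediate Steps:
4763 - 13*((14 - 1*2) - 26) = 4763 - 13*((14 - 2) - 26) = 4763 - 13*(12 - 26) = 4763 - 13*(-14) = 4763 + 182 = 4945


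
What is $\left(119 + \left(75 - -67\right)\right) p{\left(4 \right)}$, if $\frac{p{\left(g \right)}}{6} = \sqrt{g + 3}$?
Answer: $1566 \sqrt{7} \approx 4143.3$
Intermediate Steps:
$p{\left(g \right)} = 6 \sqrt{3 + g}$ ($p{\left(g \right)} = 6 \sqrt{g + 3} = 6 \sqrt{3 + g}$)
$\left(119 + \left(75 - -67\right)\right) p{\left(4 \right)} = \left(119 + \left(75 - -67\right)\right) 6 \sqrt{3 + 4} = \left(119 + \left(75 + 67\right)\right) 6 \sqrt{7} = \left(119 + 142\right) 6 \sqrt{7} = 261 \cdot 6 \sqrt{7} = 1566 \sqrt{7}$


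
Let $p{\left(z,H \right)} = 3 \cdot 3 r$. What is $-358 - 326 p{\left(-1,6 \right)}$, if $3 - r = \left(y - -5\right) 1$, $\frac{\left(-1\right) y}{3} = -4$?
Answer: $40718$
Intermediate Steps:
$y = 12$ ($y = \left(-3\right) \left(-4\right) = 12$)
$r = -14$ ($r = 3 - \left(12 - -5\right) 1 = 3 - \left(12 + 5\right) 1 = 3 - 17 \cdot 1 = 3 - 17 = -14$)
$p{\left(z,H \right)} = -126$ ($p{\left(z,H \right)} = 3 \cdot 3 \left(-14\right) = 9 \left(-14\right) = -126$)
$-358 - 326 p{\left(-1,6 \right)} = -358 - -41076 = -358 + 41076 = 40718$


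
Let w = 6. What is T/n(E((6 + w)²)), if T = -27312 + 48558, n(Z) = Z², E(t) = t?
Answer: 3541/3456 ≈ 1.0246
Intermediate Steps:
T = 21246
T/n(E((6 + w)²)) = 21246/(((6 + 6)²)²) = 21246/((12²)²) = 21246/(144²) = 21246/20736 = 21246*(1/20736) = 3541/3456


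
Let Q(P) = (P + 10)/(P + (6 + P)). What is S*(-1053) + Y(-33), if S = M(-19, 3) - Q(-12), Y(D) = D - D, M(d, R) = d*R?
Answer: 60138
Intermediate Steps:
M(d, R) = R*d
Y(D) = 0
Q(P) = (10 + P)/(6 + 2*P)
S = -514/9 (S = 3*(-19) - (10 - 12)/(2*(3 - 12)) = -57 - (-2)/(2*(-9)) = -57 - (-1)*(-2)/(2*9) = -57 - 1*1/9 = -57 - 1/9 = -514/9 ≈ -57.111)
S*(-1053) + Y(-33) = -514/9*(-1053) + 0 = 60138 + 0 = 60138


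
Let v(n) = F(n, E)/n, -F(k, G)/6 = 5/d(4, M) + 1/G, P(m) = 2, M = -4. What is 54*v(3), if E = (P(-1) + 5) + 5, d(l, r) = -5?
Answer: 99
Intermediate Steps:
E = 12 (E = (2 + 5) + 5 = 7 + 5 = 12)
F(k, G) = 6 - 6/G (F(k, G) = -6*(5/(-5) + 1/G) = -6*(5*(-1/5) + 1/G) = -6*(-1 + 1/G) = 6 - 6/G)
v(n) = 11/(2*n) (v(n) = (6 - 6/12)/n = (6 - 6*1/12)/n = (6 - 1/2)/n = 11/(2*n))
54*v(3) = 54*((11/2)/3) = 54*((11/2)*(1/3)) = 54*(11/6) = 99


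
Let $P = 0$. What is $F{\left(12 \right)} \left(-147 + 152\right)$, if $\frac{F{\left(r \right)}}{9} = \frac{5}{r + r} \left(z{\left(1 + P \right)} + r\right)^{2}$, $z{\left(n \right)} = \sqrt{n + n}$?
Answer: $\frac{5475}{4} + 225 \sqrt{2} \approx 1686.9$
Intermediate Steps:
$z{\left(n \right)} = \sqrt{2} \sqrt{n}$ ($z{\left(n \right)} = \sqrt{2 n} = \sqrt{2} \sqrt{n}$)
$F{\left(r \right)} = \frac{45 \left(r + \sqrt{2}\right)^{2}}{2 r}$ ($F{\left(r \right)} = 9 \frac{5}{r + r} \left(\sqrt{2} \sqrt{1 + 0} + r\right)^{2} = 9 \frac{5}{2 r} \left(\sqrt{2} \sqrt{1} + r\right)^{2} = 9 \cdot 5 \frac{1}{2 r} \left(\sqrt{2} \cdot 1 + r\right)^{2} = 9 \frac{5}{2 r} \left(\sqrt{2} + r\right)^{2} = 9 \frac{5}{2 r} \left(r + \sqrt{2}\right)^{2} = 9 \frac{5 \left(r + \sqrt{2}\right)^{2}}{2 r} = \frac{45 \left(r + \sqrt{2}\right)^{2}}{2 r}$)
$F{\left(12 \right)} \left(-147 + 152\right) = \frac{45 \left(12 + \sqrt{2}\right)^{2}}{2 \cdot 12} \left(-147 + 152\right) = \frac{45}{2} \cdot \frac{1}{12} \left(12 + \sqrt{2}\right)^{2} \cdot 5 = \frac{15 \left(12 + \sqrt{2}\right)^{2}}{8} \cdot 5 = \frac{75 \left(12 + \sqrt{2}\right)^{2}}{8}$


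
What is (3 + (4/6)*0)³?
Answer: 27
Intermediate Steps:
(3 + (4/6)*0)³ = (3 + (4*(⅙))*0)³ = (3 + (⅔)*0)³ = (3 + 0)³ = 3³ = 27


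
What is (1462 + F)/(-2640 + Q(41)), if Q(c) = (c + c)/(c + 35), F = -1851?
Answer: 14782/100279 ≈ 0.14741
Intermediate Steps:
Q(c) = 2*c/(35 + c) (Q(c) = (2*c)/(35 + c) = 2*c/(35 + c))
(1462 + F)/(-2640 + Q(41)) = (1462 - 1851)/(-2640 + 2*41/(35 + 41)) = -389/(-2640 + 2*41/76) = -389/(-2640 + 2*41*(1/76)) = -389/(-2640 + 41/38) = -389/(-100279/38) = -389*(-38/100279) = 14782/100279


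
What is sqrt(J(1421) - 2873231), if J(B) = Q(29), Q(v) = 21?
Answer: I*sqrt(2873210) ≈ 1695.1*I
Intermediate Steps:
J(B) = 21
sqrt(J(1421) - 2873231) = sqrt(21 - 2873231) = sqrt(-2873210) = I*sqrt(2873210)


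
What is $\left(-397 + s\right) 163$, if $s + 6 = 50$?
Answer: $-57539$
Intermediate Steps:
$s = 44$ ($s = -6 + 50 = 44$)
$\left(-397 + s\right) 163 = \left(-397 + 44\right) 163 = \left(-353\right) 163 = -57539$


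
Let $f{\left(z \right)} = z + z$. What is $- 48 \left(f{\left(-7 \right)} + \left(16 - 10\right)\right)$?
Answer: $384$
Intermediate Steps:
$f{\left(z \right)} = 2 z$
$- 48 \left(f{\left(-7 \right)} + \left(16 - 10\right)\right) = - 48 \left(2 \left(-7\right) + \left(16 - 10\right)\right) = - 48 \left(-14 + 6\right) = \left(-48\right) \left(-8\right) = 384$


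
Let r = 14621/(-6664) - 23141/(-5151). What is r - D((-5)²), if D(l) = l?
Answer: -45838691/2019192 ≈ -22.702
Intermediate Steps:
r = 4641109/2019192 (r = 14621*(-1/6664) - 23141*(-1/5151) = -14621/6664 + 23141/5151 = 4641109/2019192 ≈ 2.2985)
r - D((-5)²) = 4641109/2019192 - 1*(-5)² = 4641109/2019192 - 1*25 = 4641109/2019192 - 25 = -45838691/2019192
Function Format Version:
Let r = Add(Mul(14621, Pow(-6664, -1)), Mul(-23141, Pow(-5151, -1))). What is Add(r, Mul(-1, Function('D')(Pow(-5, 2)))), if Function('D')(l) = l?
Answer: Rational(-45838691, 2019192) ≈ -22.702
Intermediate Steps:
r = Rational(4641109, 2019192) (r = Add(Mul(14621, Rational(-1, 6664)), Mul(-23141, Rational(-1, 5151))) = Add(Rational(-14621, 6664), Rational(23141, 5151)) = Rational(4641109, 2019192) ≈ 2.2985)
Add(r, Mul(-1, Function('D')(Pow(-5, 2)))) = Add(Rational(4641109, 2019192), Mul(-1, Pow(-5, 2))) = Add(Rational(4641109, 2019192), Mul(-1, 25)) = Add(Rational(4641109, 2019192), -25) = Rational(-45838691, 2019192)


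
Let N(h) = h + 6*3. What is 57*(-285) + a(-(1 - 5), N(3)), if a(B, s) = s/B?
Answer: -64959/4 ≈ -16240.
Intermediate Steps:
N(h) = 18 + h (N(h) = h + 18 = 18 + h)
57*(-285) + a(-(1 - 5), N(3)) = 57*(-285) + (18 + 3)/((-(1 - 5))) = -16245 + 21/((-1*(-4))) = -16245 + 21/4 = -64959/4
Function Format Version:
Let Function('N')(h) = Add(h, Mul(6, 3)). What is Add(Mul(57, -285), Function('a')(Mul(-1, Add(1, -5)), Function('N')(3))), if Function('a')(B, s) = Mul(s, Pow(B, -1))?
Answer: Rational(-64959, 4) ≈ -16240.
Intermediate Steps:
Function('N')(h) = Add(18, h) (Function('N')(h) = Add(h, 18) = Add(18, h))
Add(Mul(57, -285), Function('a')(Mul(-1, Add(1, -5)), Function('N')(3))) = Add(Mul(57, -285), Mul(Add(18, 3), Pow(Mul(-1, Add(1, -5)), -1))) = Add(-16245, Mul(21, Pow(Mul(-1, -4), -1))) = Add(-16245, Mul(21, Pow(4, -1))) = Add(-16245, Mul(21, Rational(1, 4))) = Add(-16245, Rational(21, 4)) = Rational(-64959, 4)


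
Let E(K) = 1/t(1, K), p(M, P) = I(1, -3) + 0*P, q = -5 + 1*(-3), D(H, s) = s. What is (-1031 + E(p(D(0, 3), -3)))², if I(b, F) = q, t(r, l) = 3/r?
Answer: 9560464/9 ≈ 1.0623e+6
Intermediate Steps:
q = -8 (q = -5 - 3 = -8)
I(b, F) = -8
p(M, P) = -8 (p(M, P) = -8 + 0*P = -8 + 0 = -8)
E(K) = ⅓ (E(K) = 1/(3/1) = 1/(3*1) = 1/3 = ⅓)
(-1031 + E(p(D(0, 3), -3)))² = (-1031 + ⅓)² = (-3092/3)² = 9560464/9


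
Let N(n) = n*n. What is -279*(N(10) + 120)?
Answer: -61380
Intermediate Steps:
N(n) = n**2
-279*(N(10) + 120) = -279*(10**2 + 120) = -279*(100 + 120) = -279*220 = -61380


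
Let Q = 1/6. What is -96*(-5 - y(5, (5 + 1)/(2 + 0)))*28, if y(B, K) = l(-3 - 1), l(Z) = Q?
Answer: 13888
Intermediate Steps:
Q = 1/6 ≈ 0.16667
l(Z) = 1/6
y(B, K) = 1/6
-96*(-5 - y(5, (5 + 1)/(2 + 0)))*28 = -96*(-5 - 1*1/6)*28 = -96*(-5 - 1/6)*28 = -96*(-31/6)*28 = 496*28 = 13888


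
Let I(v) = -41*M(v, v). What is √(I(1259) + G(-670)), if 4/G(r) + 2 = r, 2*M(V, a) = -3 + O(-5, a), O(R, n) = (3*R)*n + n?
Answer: 5*√101999982/84 ≈ 601.16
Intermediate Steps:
O(R, n) = n + 3*R*n (O(R, n) = 3*R*n + n = n + 3*R*n)
M(V, a) = -3/2 - 7*a (M(V, a) = (-3 + a*(1 + 3*(-5)))/2 = (-3 + a*(1 - 15))/2 = (-3 + a*(-14))/2 = (-3 - 14*a)/2 = -3/2 - 7*a)
G(r) = 4/(-2 + r)
I(v) = 123/2 + 287*v (I(v) = -41*(-3/2 - 7*v) = 123/2 + 287*v)
√(I(1259) + G(-670)) = √((123/2 + 287*1259) + 4/(-2 - 670)) = √((123/2 + 361333) + 4/(-672)) = √(722789/2 + 4*(-1/672)) = √(722789/2 - 1/168) = √(60714275/168) = 5*√101999982/84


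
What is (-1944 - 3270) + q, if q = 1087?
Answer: -4127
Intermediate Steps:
(-1944 - 3270) + q = (-1944 - 3270) + 1087 = -5214 + 1087 = -4127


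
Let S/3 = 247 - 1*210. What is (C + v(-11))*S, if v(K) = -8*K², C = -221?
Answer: -131979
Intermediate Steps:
S = 111 (S = 3*(247 - 1*210) = 3*(247 - 210) = 3*37 = 111)
(C + v(-11))*S = (-221 - 8*(-11)²)*111 = (-221 - 8*121)*111 = (-221 - 968)*111 = -1189*111 = -131979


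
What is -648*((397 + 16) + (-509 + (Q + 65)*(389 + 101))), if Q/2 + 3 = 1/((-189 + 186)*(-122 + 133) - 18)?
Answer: -317203344/17 ≈ -1.8659e+7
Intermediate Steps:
Q = -308/51 (Q = -6 + 2/((-189 + 186)*(-122 + 133) - 18) = -6 + 2/(-3*11 - 18) = -6 + 2/(-33 - 18) = -6 + 2/(-51) = -6 + 2*(-1/51) = -6 - 2/51 = -308/51 ≈ -6.0392)
-648*((397 + 16) + (-509 + (Q + 65)*(389 + 101))) = -648*((397 + 16) + (-509 + (-308/51 + 65)*(389 + 101))) = -648*(413 + (-509 + (3007/51)*490)) = -648*(413 + (-509 + 1473430/51)) = -648*(413 + 1447471/51) = -648*1468534/51 = -317203344/17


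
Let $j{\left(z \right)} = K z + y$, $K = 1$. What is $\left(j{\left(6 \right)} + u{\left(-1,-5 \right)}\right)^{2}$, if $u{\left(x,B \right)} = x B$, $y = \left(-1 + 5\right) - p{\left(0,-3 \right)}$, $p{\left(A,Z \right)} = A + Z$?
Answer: $324$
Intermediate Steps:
$y = 7$ ($y = \left(-1 + 5\right) - \left(0 - 3\right) = 4 - -3 = 4 + 3 = 7$)
$u{\left(x,B \right)} = B x$
$j{\left(z \right)} = 7 + z$ ($j{\left(z \right)} = 1 z + 7 = z + 7 = 7 + z$)
$\left(j{\left(6 \right)} + u{\left(-1,-5 \right)}\right)^{2} = \left(\left(7 + 6\right) - -5\right)^{2} = \left(13 + 5\right)^{2} = 18^{2} = 324$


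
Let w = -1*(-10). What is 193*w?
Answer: 1930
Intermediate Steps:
w = 10
193*w = 193*10 = 1930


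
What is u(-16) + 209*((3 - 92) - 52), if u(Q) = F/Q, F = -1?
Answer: -471503/16 ≈ -29469.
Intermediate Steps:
u(Q) = -1/Q
u(-16) + 209*((3 - 92) - 52) = -1/(-16) + 209*((3 - 92) - 52) = -1*(-1/16) + 209*(-89 - 52) = 1/16 + 209*(-141) = 1/16 - 29469 = -471503/16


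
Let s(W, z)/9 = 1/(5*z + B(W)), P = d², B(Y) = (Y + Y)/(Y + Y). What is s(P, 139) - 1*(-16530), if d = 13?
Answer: 3834963/232 ≈ 16530.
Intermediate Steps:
B(Y) = 1 (B(Y) = (2*Y)/((2*Y)) = (2*Y)*(1/(2*Y)) = 1)
P = 169 (P = 13² = 169)
s(W, z) = 9/(1 + 5*z) (s(W, z) = 9/(5*z + 1) = 9/(1 + 5*z))
s(P, 139) - 1*(-16530) = 9/(1 + 5*139) - 1*(-16530) = 9/(1 + 695) + 16530 = 9/696 + 16530 = 9*(1/696) + 16530 = 3/232 + 16530 = 3834963/232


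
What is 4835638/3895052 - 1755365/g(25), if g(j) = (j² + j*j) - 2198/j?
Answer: -42697615973581/28289762676 ≈ -1509.3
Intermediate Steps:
g(j) = -2198/j + 2*j² (g(j) = (j² + j²) - 2198/j = 2*j² - 2198/j = -2198/j + 2*j²)
4835638/3895052 - 1755365/g(25) = 4835638/3895052 - 1755365*25/(2*(-1099 + 25³)) = 4835638*(1/3895052) - 1755365*25/(2*(-1099 + 15625)) = 2417819/1947526 - 1755365/(2*(1/25)*14526) = 2417819/1947526 - 1755365/29052/25 = 2417819/1947526 - 1755365*25/29052 = 2417819/1947526 - 43884125/29052 = -42697615973581/28289762676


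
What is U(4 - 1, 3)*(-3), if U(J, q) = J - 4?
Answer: 3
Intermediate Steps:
U(J, q) = -4 + J
U(4 - 1, 3)*(-3) = (-4 + (4 - 1))*(-3) = (-4 + 3)*(-3) = -1*(-3) = 3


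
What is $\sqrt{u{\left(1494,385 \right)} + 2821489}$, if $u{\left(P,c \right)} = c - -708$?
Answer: $\sqrt{2822582} \approx 1680.1$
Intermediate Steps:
$u{\left(P,c \right)} = 708 + c$ ($u{\left(P,c \right)} = c + 708 = 708 + c$)
$\sqrt{u{\left(1494,385 \right)} + 2821489} = \sqrt{\left(708 + 385\right) + 2821489} = \sqrt{1093 + 2821489} = \sqrt{2822582}$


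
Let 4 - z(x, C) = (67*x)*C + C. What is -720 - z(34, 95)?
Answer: 215781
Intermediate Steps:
z(x, C) = 4 - C - 67*C*x (z(x, C) = 4 - ((67*x)*C + C) = 4 - (67*C*x + C) = 4 - (C + 67*C*x) = 4 + (-C - 67*C*x) = 4 - C - 67*C*x)
-720 - z(34, 95) = -720 - (4 - 1*95 - 67*95*34) = -720 - (4 - 95 - 216410) = -720 - 1*(-216501) = -720 + 216501 = 215781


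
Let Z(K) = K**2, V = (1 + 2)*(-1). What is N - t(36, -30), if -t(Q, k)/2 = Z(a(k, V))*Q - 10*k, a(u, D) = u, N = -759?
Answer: 64641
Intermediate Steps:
V = -3 (V = 3*(-1) = -3)
t(Q, k) = 20*k - 2*Q*k**2 (t(Q, k) = -2*(k**2*Q - 10*k) = -2*(Q*k**2 - 10*k) = -2*(-10*k + Q*k**2) = 20*k - 2*Q*k**2)
N - t(36, -30) = -759 - 2*(-30)*(10 - 1*36*(-30)) = -759 - 2*(-30)*(10 + 1080) = -759 - 2*(-30)*1090 = -759 - 1*(-65400) = -759 + 65400 = 64641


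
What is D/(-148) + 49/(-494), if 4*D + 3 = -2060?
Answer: 495057/146224 ≈ 3.3856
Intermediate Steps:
D = -2063/4 (D = -¾ + (¼)*(-2060) = -¾ - 515 = -2063/4 ≈ -515.75)
D/(-148) + 49/(-494) = -2063/4/(-148) + 49/(-494) = -2063/4*(-1/148) + 49*(-1/494) = 2063/592 - 49/494 = 495057/146224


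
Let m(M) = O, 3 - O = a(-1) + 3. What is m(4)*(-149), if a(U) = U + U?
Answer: -298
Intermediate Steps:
a(U) = 2*U
O = 2 (O = 3 - (2*(-1) + 3) = 3 - (-2 + 3) = 3 - 1*1 = 3 - 1 = 2)
m(M) = 2
m(4)*(-149) = 2*(-149) = -298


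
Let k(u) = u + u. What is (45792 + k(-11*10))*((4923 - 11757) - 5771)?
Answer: -574435060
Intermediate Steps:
k(u) = 2*u
(45792 + k(-11*10))*((4923 - 11757) - 5771) = (45792 + 2*(-11*10))*((4923 - 11757) - 5771) = (45792 + 2*(-110))*(-6834 - 5771) = (45792 - 220)*(-12605) = 45572*(-12605) = -574435060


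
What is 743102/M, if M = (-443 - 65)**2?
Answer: 371551/129032 ≈ 2.8795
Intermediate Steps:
M = 258064 (M = (-508)**2 = 258064)
743102/M = 743102/258064 = 743102*(1/258064) = 371551/129032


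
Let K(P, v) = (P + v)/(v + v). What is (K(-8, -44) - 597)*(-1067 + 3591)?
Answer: -16558702/11 ≈ -1.5053e+6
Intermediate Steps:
K(P, v) = (P + v)/(2*v) (K(P, v) = (P + v)/((2*v)) = (P + v)*(1/(2*v)) = (P + v)/(2*v))
(K(-8, -44) - 597)*(-1067 + 3591) = ((½)*(-8 - 44)/(-44) - 597)*(-1067 + 3591) = ((½)*(-1/44)*(-52) - 597)*2524 = (13/22 - 597)*2524 = -13121/22*2524 = -16558702/11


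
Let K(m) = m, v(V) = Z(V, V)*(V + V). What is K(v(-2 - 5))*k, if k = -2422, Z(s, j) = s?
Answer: -237356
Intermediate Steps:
v(V) = 2*V**2 (v(V) = V*(V + V) = V*(2*V) = 2*V**2)
K(v(-2 - 5))*k = (2*(-2 - 5)**2)*(-2422) = (2*(-7)**2)*(-2422) = (2*49)*(-2422) = 98*(-2422) = -237356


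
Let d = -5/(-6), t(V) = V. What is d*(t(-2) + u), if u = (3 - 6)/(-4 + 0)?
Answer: -25/24 ≈ -1.0417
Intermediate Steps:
u = ¾ (u = -3/(-4) = -3*(-¼) = ¾ ≈ 0.75000)
d = ⅚ (d = -5*(-⅙) = ⅚ ≈ 0.83333)
d*(t(-2) + u) = 5*(-2 + ¾)/6 = (⅚)*(-5/4) = -25/24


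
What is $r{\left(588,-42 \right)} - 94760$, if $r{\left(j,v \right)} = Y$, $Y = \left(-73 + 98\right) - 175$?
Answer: $-94910$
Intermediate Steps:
$Y = -150$ ($Y = 25 - 175 = -150$)
$r{\left(j,v \right)} = -150$
$r{\left(588,-42 \right)} - 94760 = -150 - 94760 = -94910$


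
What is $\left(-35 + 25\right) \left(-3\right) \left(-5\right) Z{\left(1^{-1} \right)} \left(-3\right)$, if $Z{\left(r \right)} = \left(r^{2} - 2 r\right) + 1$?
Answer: $0$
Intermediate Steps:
$Z{\left(r \right)} = 1 + r^{2} - 2 r$
$\left(-35 + 25\right) \left(-3\right) \left(-5\right) Z{\left(1^{-1} \right)} \left(-3\right) = \left(-35 + 25\right) \left(-3\right) \left(-5\right) \left(1 + \left(1^{-1}\right)^{2} - \frac{2}{1}\right) \left(-3\right) = - 10 \cdot 15 \left(1 + 1^{2} - 2\right) \left(-3\right) = - 10 \cdot 15 \left(1 + 1 - 2\right) \left(-3\right) = - 10 \cdot 15 \cdot 0 \left(-3\right) = - 10 \cdot 15 \cdot 0 = \left(-10\right) 0 = 0$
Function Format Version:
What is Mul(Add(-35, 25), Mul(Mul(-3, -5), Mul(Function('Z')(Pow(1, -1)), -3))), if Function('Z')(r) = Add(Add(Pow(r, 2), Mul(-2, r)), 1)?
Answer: 0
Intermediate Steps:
Function('Z')(r) = Add(1, Pow(r, 2), Mul(-2, r))
Mul(Add(-35, 25), Mul(Mul(-3, -5), Mul(Function('Z')(Pow(1, -1)), -3))) = Mul(Add(-35, 25), Mul(Mul(-3, -5), Mul(Add(1, Pow(Pow(1, -1), 2), Mul(-2, Pow(1, -1))), -3))) = Mul(-10, Mul(15, Mul(Add(1, Pow(1, 2), Mul(-2, 1)), -3))) = Mul(-10, Mul(15, Mul(Add(1, 1, -2), -3))) = Mul(-10, Mul(15, Mul(0, -3))) = Mul(-10, Mul(15, 0)) = Mul(-10, 0) = 0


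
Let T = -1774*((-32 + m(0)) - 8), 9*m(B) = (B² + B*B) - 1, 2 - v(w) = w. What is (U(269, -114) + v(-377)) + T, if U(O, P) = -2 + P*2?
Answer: 641755/9 ≈ 71306.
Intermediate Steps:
v(w) = 2 - w
m(B) = -⅑ + 2*B²/9 (m(B) = ((B² + B*B) - 1)/9 = ((B² + B²) - 1)/9 = (2*B² - 1)/9 = (-1 + 2*B²)/9 = -⅑ + 2*B²/9)
U(O, P) = -2 + 2*P
T = 640414/9 (T = -1774*((-32 + (-⅑ + (2/9)*0²)) - 8) = -1774*((-32 + (-⅑ + (2/9)*0)) - 8) = -1774*((-32 + (-⅑ + 0)) - 8) = -1774*((-32 - ⅑) - 8) = -1774*(-289/9 - 8) = -1774*(-361/9) = 640414/9 ≈ 71157.)
(U(269, -114) + v(-377)) + T = ((-2 + 2*(-114)) + (2 - 1*(-377))) + 640414/9 = ((-2 - 228) + (2 + 377)) + 640414/9 = (-230 + 379) + 640414/9 = 149 + 640414/9 = 641755/9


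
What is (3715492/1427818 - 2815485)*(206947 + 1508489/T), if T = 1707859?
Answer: -710409359956699681316478/1219255910831 ≈ -5.8266e+11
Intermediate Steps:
(3715492/1427818 - 2815485)*(206947 + 1508489/T) = (3715492/1427818 - 2815485)*(206947 + 1508489/1707859) = (3715492*(1/1427818) - 2815485)*(206947 + 1508489*(1/1707859)) = (1857746/713909 - 2815485)*(206947 + 1508489/1707859) = -2009998223119/713909*353437804962/1707859 = -710409359956699681316478/1219255910831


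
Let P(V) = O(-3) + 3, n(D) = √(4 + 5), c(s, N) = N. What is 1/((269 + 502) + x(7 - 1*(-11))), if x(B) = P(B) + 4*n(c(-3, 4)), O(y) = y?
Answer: 1/783 ≈ 0.0012771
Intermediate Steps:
n(D) = 3 (n(D) = √9 = 3)
P(V) = 0 (P(V) = -3 + 3 = 0)
x(B) = 12 (x(B) = 0 + 4*3 = 0 + 12 = 12)
1/((269 + 502) + x(7 - 1*(-11))) = 1/((269 + 502) + 12) = 1/(771 + 12) = 1/783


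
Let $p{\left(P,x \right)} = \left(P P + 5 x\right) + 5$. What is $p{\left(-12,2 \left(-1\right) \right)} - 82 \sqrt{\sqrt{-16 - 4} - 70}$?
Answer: $139 - 82 \sqrt{-70 + 2 i \sqrt{5}} \approx 117.1 - 686.41 i$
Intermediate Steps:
$p{\left(P,x \right)} = 5 + P^{2} + 5 x$ ($p{\left(P,x \right)} = \left(P^{2} + 5 x\right) + 5 = 5 + P^{2} + 5 x$)
$p{\left(-12,2 \left(-1\right) \right)} - 82 \sqrt{\sqrt{-16 - 4} - 70} = \left(5 + \left(-12\right)^{2} + 5 \cdot 2 \left(-1\right)\right) - 82 \sqrt{\sqrt{-16 - 4} - 70} = \left(5 + 144 + 5 \left(-2\right)\right) - 82 \sqrt{\sqrt{-20} - 70} = \left(5 + 144 - 10\right) - 82 \sqrt{2 i \sqrt{5} - 70} = 139 - 82 \sqrt{-70 + 2 i \sqrt{5}}$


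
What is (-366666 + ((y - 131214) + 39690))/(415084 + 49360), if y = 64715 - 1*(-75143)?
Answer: -79583/116111 ≈ -0.68540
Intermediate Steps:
y = 139858 (y = 64715 + 75143 = 139858)
(-366666 + ((y - 131214) + 39690))/(415084 + 49360) = (-366666 + ((139858 - 131214) + 39690))/(415084 + 49360) = (-366666 + (8644 + 39690))/464444 = (-366666 + 48334)*(1/464444) = -318332*1/464444 = -79583/116111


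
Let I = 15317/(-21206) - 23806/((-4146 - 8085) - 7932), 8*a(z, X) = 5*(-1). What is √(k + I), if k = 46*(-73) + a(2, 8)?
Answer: I*√2455783323723747063618/855153156 ≈ 57.95*I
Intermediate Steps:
a(z, X) = -5/8 (a(z, X) = (5*(-1))/8 = (⅛)*(-5) = -5/8)
k = -26869/8 (k = 46*(-73) - 5/8 = -3358 - 5/8 = -26869/8 ≈ -3358.6)
I = 195993365/427576578 (I = 15317*(-1/21206) - 23806/(-12231 - 7932) = -15317/21206 - 23806/(-20163) = -15317/21206 - 23806*(-1/20163) = -15317/21206 + 23806/20163 = 195993365/427576578 ≈ 0.45838)
√(k + I) = √(-26869/8 + 195993365/427576578) = √(-5743493563681/1710306312) = I*√2455783323723747063618/855153156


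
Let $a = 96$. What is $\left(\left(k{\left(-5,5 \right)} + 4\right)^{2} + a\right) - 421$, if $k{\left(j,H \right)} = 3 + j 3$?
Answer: $-261$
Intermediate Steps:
$k{\left(j,H \right)} = 3 + 3 j$
$\left(\left(k{\left(-5,5 \right)} + 4\right)^{2} + a\right) - 421 = \left(\left(\left(3 + 3 \left(-5\right)\right) + 4\right)^{2} + 96\right) - 421 = \left(\left(\left(3 - 15\right) + 4\right)^{2} + 96\right) - 421 = \left(\left(-12 + 4\right)^{2} + 96\right) - 421 = \left(\left(-8\right)^{2} + 96\right) - 421 = \left(64 + 96\right) - 421 = 160 - 421 = -261$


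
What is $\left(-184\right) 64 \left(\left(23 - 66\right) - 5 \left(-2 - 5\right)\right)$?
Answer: $94208$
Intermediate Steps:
$\left(-184\right) 64 \left(\left(23 - 66\right) - 5 \left(-2 - 5\right)\right) = - 11776 \left(-43 - -35\right) = - 11776 \left(-43 + 35\right) = \left(-11776\right) \left(-8\right) = 94208$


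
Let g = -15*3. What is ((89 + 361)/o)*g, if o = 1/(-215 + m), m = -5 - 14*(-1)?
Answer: 4171500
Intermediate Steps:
m = 9 (m = -5 + 14 = 9)
o = -1/206 (o = 1/(-215 + 9) = 1/(-206) = -1/206 ≈ -0.0048544)
g = -45
((89 + 361)/o)*g = ((89 + 361)/(-1/206))*(-45) = (450*(-206))*(-45) = -92700*(-45) = 4171500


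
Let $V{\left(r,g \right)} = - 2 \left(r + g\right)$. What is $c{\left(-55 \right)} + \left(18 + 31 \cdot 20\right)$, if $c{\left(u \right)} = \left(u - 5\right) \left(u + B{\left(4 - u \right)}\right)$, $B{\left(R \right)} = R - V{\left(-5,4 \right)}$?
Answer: $518$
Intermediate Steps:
$V{\left(r,g \right)} = - 2 g - 2 r$ ($V{\left(r,g \right)} = - 2 \left(g + r\right) = - 2 g - 2 r$)
$B{\left(R \right)} = -2 + R$ ($B{\left(R \right)} = R - \left(\left(-2\right) 4 - -10\right) = R - \left(-8 + 10\right) = R - 2 = -2 + R$)
$c{\left(u \right)} = -10 + 2 u$ ($c{\left(u \right)} = \left(u - 5\right) \left(u - \left(-2 + u\right)\right) = \left(-5 + u\right) \left(u - \left(-2 + u\right)\right) = \left(-5 + u\right) 2 = -10 + 2 u$)
$c{\left(-55 \right)} + \left(18 + 31 \cdot 20\right) = \left(-10 + 2 \left(-55\right)\right) + \left(18 + 31 \cdot 20\right) = \left(-10 - 110\right) + \left(18 + 620\right) = -120 + 638 = 518$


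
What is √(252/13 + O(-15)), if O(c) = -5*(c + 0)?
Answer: √15951/13 ≈ 9.7152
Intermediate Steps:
O(c) = -5*c
√(252/13 + O(-15)) = √(252/13 - 5*(-15)) = √(252*(1/13) + 75) = √(252/13 + 75) = √(1227/13) = √15951/13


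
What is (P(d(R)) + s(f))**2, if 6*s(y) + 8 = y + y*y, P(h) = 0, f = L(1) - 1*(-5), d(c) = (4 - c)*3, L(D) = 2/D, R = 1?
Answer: 64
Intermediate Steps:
d(c) = 12 - 3*c
f = 7 (f = 2/1 - 1*(-5) = 2*1 + 5 = 2 + 5 = 7)
s(y) = -4/3 + y/6 + y**2/6 (s(y) = -4/3 + (y + y*y)/6 = -4/3 + (y + y**2)/6 = -4/3 + (y/6 + y**2/6) = -4/3 + y/6 + y**2/6)
(P(d(R)) + s(f))**2 = (0 + (-4/3 + (1/6)*7 + (1/6)*7**2))**2 = (0 + (-4/3 + 7/6 + (1/6)*49))**2 = (0 + (-4/3 + 7/6 + 49/6))**2 = (0 + 8)**2 = 8**2 = 64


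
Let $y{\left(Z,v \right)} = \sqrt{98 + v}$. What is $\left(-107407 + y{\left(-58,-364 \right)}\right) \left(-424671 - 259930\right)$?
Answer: $73530939607 - 684601 i \sqrt{266} \approx 7.3531 \cdot 10^{10} - 1.1166 \cdot 10^{7} i$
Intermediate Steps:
$\left(-107407 + y{\left(-58,-364 \right)}\right) \left(-424671 - 259930\right) = \left(-107407 + \sqrt{98 - 364}\right) \left(-424671 - 259930\right) = \left(-107407 + \sqrt{-266}\right) \left(-684601\right) = \left(-107407 + i \sqrt{266}\right) \left(-684601\right) = 73530939607 - 684601 i \sqrt{266}$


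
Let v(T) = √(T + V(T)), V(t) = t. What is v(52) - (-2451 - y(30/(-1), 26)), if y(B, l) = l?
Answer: 2477 + 2*√26 ≈ 2487.2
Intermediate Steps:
v(T) = √2*√T (v(T) = √(T + T) = √(2*T) = √2*√T)
v(52) - (-2451 - y(30/(-1), 26)) = √2*√52 - (-2451 - 1*26) = √2*(2*√13) - (-2451 - 26) = 2*√26 - 1*(-2477) = 2*√26 + 2477 = 2477 + 2*√26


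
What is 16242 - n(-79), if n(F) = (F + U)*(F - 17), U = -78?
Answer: 1170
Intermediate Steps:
n(F) = (-78 + F)*(-17 + F) (n(F) = (F - 78)*(F - 17) = (-78 + F)*(-17 + F))
16242 - n(-79) = 16242 - (1326 + (-79)² - 95*(-79)) = 16242 - (1326 + 6241 + 7505) = 16242 - 1*15072 = 16242 - 15072 = 1170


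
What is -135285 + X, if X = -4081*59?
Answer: -376064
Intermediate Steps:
X = -240779
-135285 + X = -135285 - 240779 = -376064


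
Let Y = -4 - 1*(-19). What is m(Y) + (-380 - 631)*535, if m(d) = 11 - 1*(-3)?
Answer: -540871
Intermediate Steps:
Y = 15 (Y = -4 + 19 = 15)
m(d) = 14 (m(d) = 11 + 3 = 14)
m(Y) + (-380 - 631)*535 = 14 + (-380 - 631)*535 = 14 - 1011*535 = 14 - 540885 = -540871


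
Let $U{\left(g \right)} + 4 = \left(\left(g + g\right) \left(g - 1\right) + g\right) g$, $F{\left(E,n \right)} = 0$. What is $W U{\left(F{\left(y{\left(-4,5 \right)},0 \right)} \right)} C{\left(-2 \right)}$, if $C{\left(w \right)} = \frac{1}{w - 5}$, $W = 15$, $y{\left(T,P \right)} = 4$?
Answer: $\frac{60}{7} \approx 8.5714$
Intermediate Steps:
$C{\left(w \right)} = \frac{1}{-5 + w}$
$U{\left(g \right)} = -4 + g \left(g + 2 g \left(-1 + g\right)\right)$ ($U{\left(g \right)} = -4 + \left(\left(g + g\right) \left(g - 1\right) + g\right) g = -4 + \left(2 g \left(-1 + g\right) + g\right) g = -4 + \left(g + 2 g \left(-1 + g\right)\right) g = -4 + g \left(g + 2 g \left(-1 + g\right)\right)$)
$W U{\left(F{\left(y{\left(-4,5 \right)},0 \right)} \right)} C{\left(-2 \right)} = \frac{15 \left(-4 - 0^{2} + 2 \cdot 0^{3}\right)}{-5 - 2} = \frac{15 \left(-4 - 0 + 2 \cdot 0\right)}{-7} = 15 \left(-4 + 0 + 0\right) \left(- \frac{1}{7}\right) = 15 \left(-4\right) \left(- \frac{1}{7}\right) = \left(-60\right) \left(- \frac{1}{7}\right) = \frac{60}{7}$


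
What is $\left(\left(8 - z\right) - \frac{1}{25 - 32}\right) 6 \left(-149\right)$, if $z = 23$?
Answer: $\frac{92976}{7} \approx 13282.0$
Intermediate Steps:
$\left(\left(8 - z\right) - \frac{1}{25 - 32}\right) 6 \left(-149\right) = \left(\left(8 - 23\right) - \frac{1}{25 - 32}\right) 6 \left(-149\right) = \left(\left(8 - 23\right) - \frac{1}{-7}\right) 6 \left(-149\right) = \left(-15 - - \frac{1}{7}\right) 6 \left(-149\right) = \left(-15 + \frac{1}{7}\right) 6 \left(-149\right) = \left(- \frac{104}{7}\right) 6 \left(-149\right) = \left(- \frac{624}{7}\right) \left(-149\right) = \frac{92976}{7}$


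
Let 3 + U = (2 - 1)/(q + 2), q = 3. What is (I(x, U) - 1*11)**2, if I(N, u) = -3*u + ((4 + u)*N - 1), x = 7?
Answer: 576/25 ≈ 23.040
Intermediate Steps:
U = -14/5 (U = -3 + (2 - 1)/(3 + 2) = -3 + 1/5 = -14/5 ≈ -2.8000)
I(N, u) = -1 - 3*u + N*(4 + u) (I(N, u) = -3*u + (N*(4 + u) - 1) = -3*u + (-1 + N*(4 + u)) = -1 - 3*u + N*(4 + u))
(I(x, U) - 1*11)**2 = ((-1 - 3*(-14/5) + 4*7 + 7*(-14/5)) - 1*11)**2 = ((-1 + 42/5 + 28 - 98/5) - 11)**2 = (79/5 - 11)**2 = (24/5)**2 = 576/25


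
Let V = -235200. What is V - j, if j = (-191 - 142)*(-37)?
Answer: -247521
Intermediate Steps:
j = 12321 (j = -333*(-37) = 12321)
V - j = -235200 - 1*12321 = -235200 - 12321 = -247521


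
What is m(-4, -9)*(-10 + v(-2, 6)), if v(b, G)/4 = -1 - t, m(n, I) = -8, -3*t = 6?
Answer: 48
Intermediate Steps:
t = -2 (t = -1/3*6 = -2)
v(b, G) = 4 (v(b, G) = 4*(-1 - 1*(-2)) = 4*(-1 + 2) = 4*1 = 4)
m(-4, -9)*(-10 + v(-2, 6)) = -8*(-10 + 4) = -8*(-6) = 48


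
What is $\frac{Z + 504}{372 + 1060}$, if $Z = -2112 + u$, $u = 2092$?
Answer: $\frac{121}{358} \approx 0.33799$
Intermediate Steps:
$Z = -20$ ($Z = -2112 + 2092 = -20$)
$\frac{Z + 504}{372 + 1060} = \frac{-20 + 504}{372 + 1060} = \frac{484}{1432} = 484 \cdot \frac{1}{1432} = \frac{121}{358}$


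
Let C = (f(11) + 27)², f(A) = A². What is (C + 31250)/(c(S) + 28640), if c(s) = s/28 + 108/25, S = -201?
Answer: 37207800/20045999 ≈ 1.8561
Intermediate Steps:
c(s) = 108/25 + s/28 (c(s) = s*(1/28) + 108*(1/25) = s/28 + 108/25 = 108/25 + s/28)
C = 21904 (C = (11² + 27)² = (121 + 27)² = 148² = 21904)
(C + 31250)/(c(S) + 28640) = (21904 + 31250)/((108/25 + (1/28)*(-201)) + 28640) = 53154/((108/25 - 201/28) + 28640) = 53154/(-2001/700 + 28640) = 53154/(20045999/700) = 53154*(700/20045999) = 37207800/20045999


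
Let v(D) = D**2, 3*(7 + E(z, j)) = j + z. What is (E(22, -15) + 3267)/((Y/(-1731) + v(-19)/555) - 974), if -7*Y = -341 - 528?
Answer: -7312993205/2182064916 ≈ -3.3514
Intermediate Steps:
E(z, j) = -7 + j/3 + z/3 (E(z, j) = -7 + (j + z)/3 = -7 + (j/3 + z/3) = -7 + j/3 + z/3)
Y = 869/7 (Y = -(-341 - 528)/7 = -1/7*(-869) = 869/7 ≈ 124.14)
(E(22, -15) + 3267)/((Y/(-1731) + v(-19)/555) - 974) = ((-7 + (1/3)*(-15) + (1/3)*22) + 3267)/(((869/7)/(-1731) + (-19)**2/555) - 974) = ((-7 - 5 + 22/3) + 3267)/(((869/7)*(-1/1731) + 361*(1/555)) - 974) = (-14/3 + 3267)/((-869/12117 + 361/555) - 974) = 9787/(3*(432438/747215 - 974)) = 9787/(3*(-727354972/747215)) = (9787/3)*(-747215/727354972) = -7312993205/2182064916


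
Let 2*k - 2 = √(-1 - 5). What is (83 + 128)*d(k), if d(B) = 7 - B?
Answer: 1266 - 211*I*√6/2 ≈ 1266.0 - 258.42*I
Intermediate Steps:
k = 1 + I*√6/2 (k = 1 + √(-1 - 5)/2 = 1 + √(-6)/2 = 1 + (I*√6)/2 = 1 + I*√6/2 ≈ 1.0 + 1.2247*I)
(83 + 128)*d(k) = (83 + 128)*(7 - (1 + I*√6/2)) = 211*(7 + (-1 - I*√6/2)) = 211*(6 - I*√6/2) = 1266 - 211*I*√6/2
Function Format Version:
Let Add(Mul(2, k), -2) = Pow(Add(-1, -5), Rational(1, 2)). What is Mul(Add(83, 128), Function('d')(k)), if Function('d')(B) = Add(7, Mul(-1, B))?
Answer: Add(1266, Mul(Rational(-211, 2), I, Pow(6, Rational(1, 2)))) ≈ Add(1266.0, Mul(-258.42, I))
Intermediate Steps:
k = Add(1, Mul(Rational(1, 2), I, Pow(6, Rational(1, 2)))) (k = Add(1, Mul(Rational(1, 2), Pow(Add(-1, -5), Rational(1, 2)))) = Add(1, Mul(Rational(1, 2), Pow(-6, Rational(1, 2)))) = Add(1, Mul(Rational(1, 2), Mul(I, Pow(6, Rational(1, 2))))) = Add(1, Mul(Rational(1, 2), I, Pow(6, Rational(1, 2)))) ≈ Add(1.0000, Mul(1.2247, I)))
Mul(Add(83, 128), Function('d')(k)) = Mul(Add(83, 128), Add(7, Mul(-1, Add(1, Mul(Rational(1, 2), I, Pow(6, Rational(1, 2))))))) = Mul(211, Add(7, Add(-1, Mul(Rational(-1, 2), I, Pow(6, Rational(1, 2)))))) = Mul(211, Add(6, Mul(Rational(-1, 2), I, Pow(6, Rational(1, 2))))) = Add(1266, Mul(Rational(-211, 2), I, Pow(6, Rational(1, 2))))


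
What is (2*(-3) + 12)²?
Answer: 36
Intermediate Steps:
(2*(-3) + 12)² = (-6 + 12)² = 6² = 36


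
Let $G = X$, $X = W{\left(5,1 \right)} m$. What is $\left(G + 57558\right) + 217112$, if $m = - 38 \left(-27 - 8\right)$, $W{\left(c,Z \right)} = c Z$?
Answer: $281320$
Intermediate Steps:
$W{\left(c,Z \right)} = Z c$
$m = 1330$ ($m = \left(-38\right) \left(-35\right) = 1330$)
$X = 6650$ ($X = 1 \cdot 5 \cdot 1330 = 5 \cdot 1330 = 6650$)
$G = 6650$
$\left(G + 57558\right) + 217112 = \left(6650 + 57558\right) + 217112 = 64208 + 217112 = 281320$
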